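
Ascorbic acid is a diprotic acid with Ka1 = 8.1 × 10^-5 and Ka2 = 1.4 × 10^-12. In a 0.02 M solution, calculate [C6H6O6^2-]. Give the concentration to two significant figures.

First ionization gives [H+] ≈ [HC6H6O6-] = 1.23 × 10^-3 M.
Second step: Ka2 = [H+][C6H6O6^2-]/[HC6H6O6-] ≈ [C6H6O6^2-] (since [H+] ≈ [HC6H6O6-]).
So [C6H6O6^2-] ≈ Ka2.

1.4 × 10^-12 M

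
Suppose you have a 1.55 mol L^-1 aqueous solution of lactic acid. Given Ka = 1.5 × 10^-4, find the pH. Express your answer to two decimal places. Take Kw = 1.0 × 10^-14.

CH3CH(OH)COOH ⇌ CH3CH(OH)COO- + H+
Ka = x²/(1.55 − x) = 1.5 × 10^-4
Assume x ≪ 1.55: x ≈ √(1.5 × 10^-4 × 1.55) = 1.52 × 10^-2 M
pH = −log(1.52 × 10^-2) = 1.82

pH = 1.82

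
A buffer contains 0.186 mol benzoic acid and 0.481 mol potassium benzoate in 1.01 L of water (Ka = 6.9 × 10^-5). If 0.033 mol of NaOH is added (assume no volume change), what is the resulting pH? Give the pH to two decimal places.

pH = 4.69

OH- converts C6H5COOH to C6H5COO-: C6H5COOH → 0.153 mol, C6H5COO- → 0.514 mol.
pKa = −log(6.9 × 10^-5) = 4.161
pH = pKa + log([A⁻]/[HA]) = 4.161 + log(0.514/0.153) = 4.161 +0.526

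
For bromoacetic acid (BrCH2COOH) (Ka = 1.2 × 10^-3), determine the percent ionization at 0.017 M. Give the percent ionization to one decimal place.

BrCH2COOH ⇌ BrCH2COO- + H+; let x = [H+] at equilibrium.
Ka = x²/(C₀ − x); solving the quadratic gives x = 3.96 × 10^-3 M.
Fraction ionized = 3.96 × 10^-3 / 0.017 = 0.2329 → 23.3%

23.3%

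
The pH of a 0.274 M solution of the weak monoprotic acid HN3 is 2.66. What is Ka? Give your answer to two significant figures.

[H+] = 10^(-2.66) = 2.19 × 10^-3 M
At equilibrium [HA] = 0.274 − 2.19 × 10^-3 = 2.72 × 10^-1 M
Ka = [H+][A-]/[HA] = (2.19 × 10^-3)² / 2.72 × 10^-1 = 1.8 × 10^-5

Ka = 1.8 × 10^-5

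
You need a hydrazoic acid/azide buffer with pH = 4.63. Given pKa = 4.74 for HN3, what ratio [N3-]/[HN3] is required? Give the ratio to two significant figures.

pH = pKa + log(r) ⇒ log(r) = 4.63 − 4.74 = -0.11
r = [N3-]/[HN3] = 10^(-0.11) = 0.776

ratio = 0.78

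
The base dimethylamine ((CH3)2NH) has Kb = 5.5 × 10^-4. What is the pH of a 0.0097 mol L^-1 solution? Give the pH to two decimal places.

(CH3)2NH + H2O ⇌ (CH3)2NH2+ + OH-
From the ICE table, Kb = [OH-]²/(0.0097 − [OH-]) = 5.5 × 10^-4.
[OH-] is not negligible relative to C₀; solve [OH-]² + 0.00055·[OH-] − 5.34e-06 = 0.
[OH-] = (−Kb + √(Kb² + 4·Kb·C₀))/2 = 2.05 × 10^-3 M
pOH = 2.69, so pH = 14.00 − pOH = 11.31

pH = 11.31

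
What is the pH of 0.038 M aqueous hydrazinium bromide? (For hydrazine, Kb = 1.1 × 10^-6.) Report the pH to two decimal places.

pH = 4.73

N2H5+ is the conjugate acid of the weak base N2H4.
Ka = Kw/Kb = 1.0×10^-14 / 1.1 × 10^-6 = 9.09 × 10^-9
From the ICE table, Ka = x²/(0.038 − x) = 9.09 × 10^-9.
Neglecting x in the denominator: x = √(9.09 × 10^-9 × 0.038) = 1.86 × 10^-5 M
pH = −log[H+] = −log(1.86 × 10^-5) = 4.73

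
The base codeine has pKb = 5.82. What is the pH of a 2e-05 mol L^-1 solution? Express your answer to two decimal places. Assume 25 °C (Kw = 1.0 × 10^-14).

C18H21NO3 + H2O ⇌ C18H22NO3+ + OH-
Kb = 10^(−5.82) = 1.51 × 10^-6
Kb = [OH-]²/(2e-05 − [OH-]) = 1.51 × 10^-6
Here C₀/Kb ≈ 13.2, so the small-[OH-] approximation fails. Use the quadratic:
[OH-] = [−1.51e-06 + √(1.51e-06² + 1.21e-10)]/2 = 4.79 × 10^-6 M
pOH = 5.32, so pH = 14.00 − pOH = 8.68

pH = 8.68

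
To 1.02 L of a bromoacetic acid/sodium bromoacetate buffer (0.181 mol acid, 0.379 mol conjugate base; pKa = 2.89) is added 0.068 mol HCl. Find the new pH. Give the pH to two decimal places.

Added H+ converts BrCH2COO- to BrCH2COOH: BrCH2COOH → 0.249 mol, BrCH2COO- → 0.311 mol.
pH = pKa + log(n_BrCH2COO-/n_BrCH2COOH) = 2.89 + log(0.311/0.249) = 2.89 + (+0.097)

pH = 2.99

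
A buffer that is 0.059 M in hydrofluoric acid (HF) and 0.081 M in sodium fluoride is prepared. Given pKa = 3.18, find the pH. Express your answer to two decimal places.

Henderson–Hasselbalch: pH = pKa + log([F-]/[HF]) = 3.18 + log(0.081/0.059)
pH = 3.18 + (+0.138) = 3.32

pH = 3.32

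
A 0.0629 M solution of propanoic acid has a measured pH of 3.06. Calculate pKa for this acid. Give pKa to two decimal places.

[H+] = 10^(-3.06) = 8.71 × 10^-4 M
At equilibrium [HA] = 0.0629 − 8.71 × 10^-4 = 6.20 × 10^-2 M
Ka = [H+][A-]/[HA] = (8.71 × 10^-4)² / 6.20 × 10^-2 = 1.22 × 10^-5
pKa = -log(1.22 × 10^-5) = 4.91

pKa = 4.91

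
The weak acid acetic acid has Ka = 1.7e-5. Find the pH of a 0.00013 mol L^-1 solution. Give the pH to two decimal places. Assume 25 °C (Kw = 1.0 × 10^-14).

pH = 4.41

CH3COOH ⇌ CH3COO- + H+
Let x = [H+] at equilibrium. Ka = x²/(0.00013 − x).
x is not negligible relative to C₀; solve x² + 1.7e-05·x − 2.21e-09 = 0.
x = [−1.7e-05 + √(1.7e-05² + 8.84e-09)]/2 = 3.93 × 10^-5 M
pH = −log[H+] = −log(3.93 × 10^-5) = 4.41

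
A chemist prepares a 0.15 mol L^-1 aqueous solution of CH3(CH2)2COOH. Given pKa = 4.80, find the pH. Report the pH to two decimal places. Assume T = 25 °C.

pH = 2.81

CH3(CH2)2COOH ⇌ CH3(CH2)2COO- + H+
Ka = 10^(−4.80) = 1.58 × 10^-5
From the ICE table, Ka = [H+]²/(0.15 − [H+]) = 1.58 × 10^-5.
Assume [H+] ≪ 0.15: [H+] ≈ √(1.58 × 10^-5 × 0.15) = 1.54 × 10^-3 M
Check: 1% ionized — well under 5%, approximation valid.
pH = −log[H+] = −log(1.54 × 10^-3) = 2.81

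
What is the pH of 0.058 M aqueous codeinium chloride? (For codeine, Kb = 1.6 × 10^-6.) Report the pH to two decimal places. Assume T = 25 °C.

C18H22NO3+ is the conjugate acid of the weak base C18H21NO3.
Ka = Kw/Kb = 1.0×10^-14 / 1.6 × 10^-6 = 6.25 × 10^-9
Let x = [H+] at equilibrium. Ka = x²/(0.058 − x).
Neglecting x in the denominator: x = √(6.25 × 10^-9 × 0.058) = 1.90 × 10^-5 M
(x/C₀ = 0.033% < 5%, so the approximation holds.)
pH = −log[H+] = −log(1.90 × 10^-5) = 4.72

pH = 4.72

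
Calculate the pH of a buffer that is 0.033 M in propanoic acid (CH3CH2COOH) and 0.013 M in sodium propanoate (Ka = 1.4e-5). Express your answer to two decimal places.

pKa = −log(1.4 × 10^-5) = 4.854
Using pH = pKa + log([base]/[acid]) with [base]/[acid] = 0.013/0.033:
pH = 4.854 + (-0.405) = 4.45

pH = 4.45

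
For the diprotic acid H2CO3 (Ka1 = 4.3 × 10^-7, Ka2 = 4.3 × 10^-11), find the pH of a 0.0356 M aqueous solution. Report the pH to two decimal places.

Since Ka1 ≫ Ka2, the first ionization dominates [H+].
Ka1 = x²/(0.0356 − x) = 4.3 × 10^-7
x ≈ √(4.3 × 10^-7 × 0.0356) = 1.24 × 10^-4 M
pH = −log(1.24 × 10^-4) = 3.91

pH = 3.91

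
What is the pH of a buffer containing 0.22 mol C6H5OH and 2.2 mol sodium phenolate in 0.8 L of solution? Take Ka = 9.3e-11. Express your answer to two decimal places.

pKa = −log(9.3 × 10^-11) = 10.032
pH = pKa + log([A⁻]/[HA]) = 10.032 + log(2.2/0.22)
pH = 10.032 + (+1.000) = 11.03

pH = 11.03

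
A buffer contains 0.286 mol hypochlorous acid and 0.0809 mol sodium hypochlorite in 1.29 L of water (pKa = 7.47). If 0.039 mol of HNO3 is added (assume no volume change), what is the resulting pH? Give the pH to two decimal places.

pH = 6.58

Added H+ converts OCl- to HOCl: HOCl → 0.325 mol, OCl- → 0.0419 mol.
pH = pKa + log([A⁻]/[HA]) = 7.47 + log(0.0419/0.325) = 7.47 -0.890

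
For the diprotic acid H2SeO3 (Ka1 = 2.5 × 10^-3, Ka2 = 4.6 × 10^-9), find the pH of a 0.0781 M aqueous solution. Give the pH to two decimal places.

Ka1 ≫ Ka2, so treat the first dissociation as the only significant source of H+.
Ka1 = x²/(0.0781 − x) = 2.5 × 10^-3
Solving the quadratic: x = (−Ka1 + √(Ka1² + 4·Ka1·C₀))/2 = 1.28 × 10^-2 M
pH = −log(1.28 × 10^-2) = 1.89

pH = 1.89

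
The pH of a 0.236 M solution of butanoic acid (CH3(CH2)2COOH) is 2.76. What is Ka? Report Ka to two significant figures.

[H+] = 10^(-2.76) = 1.74 × 10^-3 M
At equilibrium [HA] = 0.236 − 1.74 × 10^-3 = 2.34 × 10^-1 M
Ka = [H+][A-]/[HA] = (1.74 × 10^-3)² / 2.34 × 10^-1 = 1.3 × 10^-5

Ka = 1.3 × 10^-5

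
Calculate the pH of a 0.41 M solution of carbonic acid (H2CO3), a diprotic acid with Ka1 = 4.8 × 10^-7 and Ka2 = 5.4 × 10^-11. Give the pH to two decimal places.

Ka1 ≫ Ka2, so treat the first dissociation as the only significant source of H+.
Ka1 = x²/(0.41 − x) = 4.8 × 10^-7
x ≈ √(4.8 × 10^-7 × 0.41) = 4.44 × 10^-4 M
pH = −log(4.44 × 10^-4) = 3.35

pH = 3.35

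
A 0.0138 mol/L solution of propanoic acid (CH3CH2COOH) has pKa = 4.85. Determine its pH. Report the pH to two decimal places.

pH = 3.36

CH3CH2COOH ⇌ CH3CH2COO- + H+
Ka = 10^(−4.85) = 1.41 × 10^-5
Ka = x²/(0.0138 − x) = 1.41 × 10^-5
Assume x ≪ 0.0138: x ≈ √(1.41 × 10^-5 × 0.0138) = 4.41 × 10^-4 M
Check: 3.2% ionized — well under 5%, approximation valid.
pH = −log(4.41 × 10^-4) = 3.36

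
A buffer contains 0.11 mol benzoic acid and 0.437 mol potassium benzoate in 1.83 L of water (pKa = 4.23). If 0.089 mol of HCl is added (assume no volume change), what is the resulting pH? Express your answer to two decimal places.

pH = 4.47

Added H+ converts C6H5COO- to C6H5COOH: C6H5COOH → 0.199 mol, C6H5COO- → 0.348 mol.
Henderson–Hasselbalch with mole ratio 0.348/0.199: pH = 4.23 + (+0.243)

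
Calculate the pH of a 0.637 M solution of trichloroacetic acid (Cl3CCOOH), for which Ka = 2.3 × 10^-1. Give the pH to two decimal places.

Cl3CCOOH ⇌ Cl3CCOO- + H+
Ka = [H+]²/(0.637 − [H+]) = 2.3 × 10^-1
[H+] is not negligible relative to C₀; solve [H+]² + 0.23·[H+] − 0.147 = 0.
[H+] = (−Ka + √(Ka² + 4·Ka·C₀))/2 = 2.85 × 10^-1 M
pH = −log[H+] = −log(2.85 × 10^-1) = 0.55

pH = 0.55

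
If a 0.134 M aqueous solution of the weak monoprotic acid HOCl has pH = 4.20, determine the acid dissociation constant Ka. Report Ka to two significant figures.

Ka = 3.0 × 10^-8

[H+] = 10^(-4.20) = 6.31 × 10^-5 M
At equilibrium [HA] = 0.134 − 6.31 × 10^-5 = 1.34 × 10^-1 M
Ka = [H+][A-]/[HA] = (6.31 × 10^-5)² / 1.34 × 10^-1 = 3.0 × 10^-8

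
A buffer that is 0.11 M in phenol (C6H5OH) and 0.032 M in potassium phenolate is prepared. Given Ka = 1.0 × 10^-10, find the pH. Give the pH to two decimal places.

pH = 9.46

pKa = −log(1.0 × 10^-10) = 10.000
Using pH = pKa + log([base]/[acid]) with [base]/[acid] = 0.032/0.11:
pH = 10.000 + (-0.536) = 9.46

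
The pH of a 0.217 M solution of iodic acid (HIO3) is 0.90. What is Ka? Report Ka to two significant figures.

Ka = 1.7 × 10^-1

[H+] = 10^(-0.90) = 1.26 × 10^-1 M
At equilibrium [HA] = 0.217 − 1.26 × 10^-1 = 9.10 × 10^-2 M
Ka = [H+][A-]/[HA] = (1.26 × 10^-1)² / 9.10 × 10^-2 = 1.7 × 10^-1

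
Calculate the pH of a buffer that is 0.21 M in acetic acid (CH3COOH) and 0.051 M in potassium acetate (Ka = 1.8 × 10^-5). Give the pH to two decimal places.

pKa = −log(1.8 × 10^-5) = 4.745
Henderson–Hasselbalch: pH = pKa + log([CH3COO-]/[CH3COOH]) = 4.745 + log(0.051/0.21)
pH = 4.745 + (-0.615) = 4.13

pH = 4.13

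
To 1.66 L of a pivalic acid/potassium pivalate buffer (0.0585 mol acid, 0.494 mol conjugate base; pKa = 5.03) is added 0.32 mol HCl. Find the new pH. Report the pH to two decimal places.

pH = 4.69

After neutralization: n((CH3)3CCOOH) = 0.379 mol, n((CH3)3CCOO-) = 0.174 mol.
pH = pKa + log(n_(CH3)3CCOO-/n_(CH3)3CCOOH) = 5.03 + log(0.174/0.379) = 5.03 + (-0.338)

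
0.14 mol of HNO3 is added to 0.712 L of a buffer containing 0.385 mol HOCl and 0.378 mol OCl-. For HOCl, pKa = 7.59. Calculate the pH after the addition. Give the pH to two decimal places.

Added H+ converts OCl- to HOCl: HOCl → 0.525 mol, OCl- → 0.238 mol.
pH = pKa + log([A⁻]/[HA]) = 7.59 + log(0.238/0.525) = 7.59 -0.344

pH = 7.25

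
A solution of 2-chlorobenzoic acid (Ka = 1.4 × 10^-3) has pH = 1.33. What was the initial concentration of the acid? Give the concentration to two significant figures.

[H+] = 10^(-1.33) = 4.68 × 10^-2 M = x
Ka = x²/(C₀ − x) ⇒ C₀ = x + x²/Ka
C₀ = 4.68 × 10^-2 + (4.68 × 10^-2)²/(1.4 × 10^-3) = 1.61 M

C₀ = 1.6 M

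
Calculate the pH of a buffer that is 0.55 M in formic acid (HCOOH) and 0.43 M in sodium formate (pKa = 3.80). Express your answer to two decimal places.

Henderson–Hasselbalch: pH = pKa + log([HCOO-]/[HCOOH]) = 3.80 + log(0.43/0.55)
pH = 3.80 + (-0.107) = 3.69

pH = 3.69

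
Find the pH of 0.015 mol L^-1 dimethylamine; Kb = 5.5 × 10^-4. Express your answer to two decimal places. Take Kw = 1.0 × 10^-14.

(CH3)2NH + H2O ⇌ (CH3)2NH2+ + OH-
Kb = [OH-]²/(0.015 − [OH-]) = 5.5 × 10^-4
The 5% rule fails; solving [OH-]² + Kb·[OH-] − Kb·C₀ = 0 exactly:
[OH-] = [−0.00055 + √(0.00055² + 3.3e-05)]/2 = 2.61 × 10^-3 M
pOH = 2.58, so pH = 14.00 − pOH = 11.42

pH = 11.42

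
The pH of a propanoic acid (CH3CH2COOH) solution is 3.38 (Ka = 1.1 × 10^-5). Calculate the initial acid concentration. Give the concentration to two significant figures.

C₀ = 1.6 × 10^-2 M

[H+] = 10^(-3.38) = 4.17 × 10^-4 M = x
Ka = x²/(C₀ − x) ⇒ C₀ = x + x²/Ka
C₀ = 4.17 × 10^-4 + (4.17 × 10^-4)²/(1.1 × 10^-5) = 1.62 × 10^-2 M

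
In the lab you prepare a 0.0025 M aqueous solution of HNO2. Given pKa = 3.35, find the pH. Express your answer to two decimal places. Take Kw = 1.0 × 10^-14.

pH = 3.07

HNO2 ⇌ NO2- + H+
Ka = 10^(−3.35) = 4.47 × 10^-4
From the ICE table, Ka = [H+]²/(0.0025 − [H+]) = 4.47 × 10^-4.
The 5% rule fails; solving [H+]² + Ka·[H+] − Ka·C₀ = 0 exactly:
[H+] = (−Ka + √(Ka² + 4·Ka·C₀))/2 = 8.57 × 10^-4 M
pH = −log[H+] = −log(8.57 × 10^-4) = 3.07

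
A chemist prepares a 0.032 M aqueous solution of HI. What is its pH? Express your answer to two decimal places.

HI is a strong acid and dissociates completely, so [H+] = 0.032 M.
pH = -log(0.032) = 1.49

pH = 1.49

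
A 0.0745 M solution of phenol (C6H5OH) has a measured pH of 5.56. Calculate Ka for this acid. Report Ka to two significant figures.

Ka = 1.0 × 10^-10

[H+] = 10^(-5.56) = 2.75 × 10^-6 M
At equilibrium [HA] = 0.0745 − 2.75 × 10^-6 = 7.45 × 10^-2 M
Ka = [H+][A-]/[HA] = (2.75 × 10^-6)² / 7.45 × 10^-2 = 1.0 × 10^-10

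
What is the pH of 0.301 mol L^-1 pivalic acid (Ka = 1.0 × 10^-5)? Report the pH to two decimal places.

pH = 2.76

(CH3)3CCOOH ⇌ (CH3)3CCOO- + H+
Ka = x²/(0.301 − x) = 1.0 × 10^-5
Assume x ≪ 0.301: x ≈ √(1.0 × 10^-5 × 0.301) = 1.73 × 10^-3 M
pH = −log(1.73 × 10^-3) = 2.76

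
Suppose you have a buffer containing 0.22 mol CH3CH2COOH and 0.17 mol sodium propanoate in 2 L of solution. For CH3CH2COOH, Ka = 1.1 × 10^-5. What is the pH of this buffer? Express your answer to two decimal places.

pH = 4.85

pKa = −log(1.1 × 10^-5) = 4.959
Using pH = pKa + log([base]/[acid]) with [base]/[acid] = 0.17/0.22:
pH = 4.959 + (-0.112) = 4.85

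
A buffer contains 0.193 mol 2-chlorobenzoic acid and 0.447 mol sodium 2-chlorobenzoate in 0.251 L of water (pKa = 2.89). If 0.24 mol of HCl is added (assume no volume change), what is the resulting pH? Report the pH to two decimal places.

pH = 2.57

After neutralization: n(ClC6H4COOH) = 0.433 mol, n(ClC6H4COO-) = 0.207 mol.
pH = pKa + log(n_ClC6H4COO-/n_ClC6H4COOH) = 2.89 + log(0.207/0.433) = 2.89 + (-0.321)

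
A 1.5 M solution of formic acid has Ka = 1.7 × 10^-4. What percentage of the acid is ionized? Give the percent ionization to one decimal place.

HCOOH ⇌ HCOO- + H+; let x = [H+] at equilibrium.
x ≈ √(Ka·C₀) = √(1.7 × 10^-4 × 1.5) = 1.60 × 10^-2 M
Fraction ionized = 1.60 × 10^-2 / 1.5 = 0.0107 → 1.1%

1.1%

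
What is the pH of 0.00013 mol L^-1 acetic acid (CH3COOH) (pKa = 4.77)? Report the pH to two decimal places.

pH = 4.41

CH3COOH ⇌ CH3COO- + H+
Ka = 10^(−4.77) = 1.70 × 10^-5
Ka = [H+]²/(0.00013 − [H+]) = 1.70 × 10^-5
Here C₀/Ka ≈ 7.65, so the small-[H+] approximation fails. Use the quadratic:
[H+] = [−1.7e-05 + √(1.7e-05² + 8.84e-09)]/2 = 3.93 × 10^-5 M
pH = −log[H+] = −log(3.93 × 10^-5) = 4.41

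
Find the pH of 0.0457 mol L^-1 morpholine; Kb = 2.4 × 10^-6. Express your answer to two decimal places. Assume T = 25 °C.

pH = 10.52

C4H8ONH + H2O ⇌ C4H8ONH2+ + OH-
From the ICE table, Kb = [OH-]²/(0.0457 − [OH-]) = 2.4 × 10^-6.
Since Kb ≪ C₀, [OH-] ≈ √(Kb·C₀) = 3.31 × 10^-4 M.
Check: 0.72% ionized — well under 5%, approximation valid.
pOH = 3.48, so pH = 14.00 − pOH = 10.52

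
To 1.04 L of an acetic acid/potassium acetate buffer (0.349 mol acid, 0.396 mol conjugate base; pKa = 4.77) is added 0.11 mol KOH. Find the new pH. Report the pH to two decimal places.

pH = 5.10

After neutralization: n(CH3COOH) = 0.239 mol, n(CH3COO-) = 0.506 mol.
pH = pKa + log([A⁻]/[HA]) = 4.77 + log(0.506/0.239) = 4.77 +0.326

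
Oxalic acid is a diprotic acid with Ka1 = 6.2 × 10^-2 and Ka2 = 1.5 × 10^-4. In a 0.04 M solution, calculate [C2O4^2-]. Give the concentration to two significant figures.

First ionization gives [H+] ≈ [HC2O4-] = 2.77 × 10^-2 M.
Second step: Ka2 = [H+][C2O4^2-]/[HC2O4-] ≈ [C2O4^2-] (since [H+] ≈ [HC2O4-]).
So [C2O4^2-] ≈ Ka2.

1.5 × 10^-4 M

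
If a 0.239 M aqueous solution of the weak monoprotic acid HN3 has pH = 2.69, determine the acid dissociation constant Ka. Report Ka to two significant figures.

Ka = 1.8 × 10^-5

[H+] = 10^(-2.69) = 2.04 × 10^-3 M
At equilibrium [HA] = 0.239 − 2.04 × 10^-3 = 2.37 × 10^-1 M
Ka = [H+][A-]/[HA] = (2.04 × 10^-3)² / 2.37 × 10^-1 = 1.8 × 10^-5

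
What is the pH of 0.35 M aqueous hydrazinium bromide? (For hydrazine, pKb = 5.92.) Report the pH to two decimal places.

pH = 4.27

N2H5+ is the conjugate acid of the weak base N2H4.
Kb = 10^(−5.92) = 1.20 × 10^-6
Ka = Kw/Kb = 1.0×10^-14 / 1.20 × 10^-6 = 8.33 × 10^-9
From the ICE table, Ka = [H+]²/(0.35 − [H+]) = 8.33 × 10^-9.
Neglecting [H+] in the denominator: [H+] = √(8.33 × 10^-9 × 0.35) = 5.40 × 10^-5 M
pH = −log(5.40 × 10^-5) = 4.27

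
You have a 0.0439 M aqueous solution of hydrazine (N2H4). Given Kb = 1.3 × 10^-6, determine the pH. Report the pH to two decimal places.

N2H4 + H2O ⇌ N2H5+ + OH-
From the ICE table, Kb = x²/(0.0439 − x) = 1.3 × 10^-6.
Since Kb ≪ C₀, x ≈ √(Kb·C₀) = 2.39 × 10^-4 M.
Check: 0.54% ionized — well under 5%, approximation valid.
pOH = 3.62, so pH = 14.00 − pOH = 10.38

pH = 10.38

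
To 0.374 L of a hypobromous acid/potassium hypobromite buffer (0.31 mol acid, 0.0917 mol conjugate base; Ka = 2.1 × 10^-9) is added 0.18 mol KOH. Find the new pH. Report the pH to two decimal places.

OH- converts HOBr to OBr-: HOBr → 0.13 mol, OBr- → 0.272 mol.
pKa = −log(2.1 × 10^-9) = 8.678
pH = pKa + log(n_OBr-/n_HOBr) = 8.678 + log(0.272/0.13) = 8.678 + (+0.321)

pH = 9.00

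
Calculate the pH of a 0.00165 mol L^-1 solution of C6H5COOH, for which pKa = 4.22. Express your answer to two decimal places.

pH = 3.54

C6H5COOH ⇌ C6H5COO- + H+
Ka = 10^(−4.22) = 6.03 × 10^-5
From the ICE table, Ka = x²/(0.00165 − x) = 6.03 × 10^-5.
x is not negligible relative to C₀; solve x² + 6.03e-05·x − 9.95e-08 = 0.
x = [−6.03e-05 + √(6.03e-05² + 3.98e-07)]/2 = 2.87 × 10^-4 M
pH = −log(2.87 × 10^-4) = 3.54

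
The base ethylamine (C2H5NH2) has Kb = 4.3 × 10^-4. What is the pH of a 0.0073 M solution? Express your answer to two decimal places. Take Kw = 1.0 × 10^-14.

C2H5NH2 + H2O ⇌ C2H5NH3+ + OH-
Kb = x²/(0.0073 − x) = 4.3 × 10^-4
x is not negligible relative to C₀; solve x² + 0.00043·x − 3.14e-06 = 0.
x = (−Kb + √(Kb² + 4·Kb·C₀))/2 = 1.57 × 10^-3 M
pOH = −log(1.57 × 10^-3) = 2.80; pH = 14.00 − 2.80 = 11.20

pH = 11.20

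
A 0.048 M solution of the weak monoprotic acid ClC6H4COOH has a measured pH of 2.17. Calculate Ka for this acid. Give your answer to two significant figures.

[H+] = 10^(-2.17) = 6.76 × 10^-3 M
At equilibrium [HA] = 0.048 − 6.76 × 10^-3 = 4.12 × 10^-2 M
Ka = [H+][A-]/[HA] = (6.76 × 10^-3)² / 4.12 × 10^-2 = 1.1 × 10^-3

Ka = 1.1 × 10^-3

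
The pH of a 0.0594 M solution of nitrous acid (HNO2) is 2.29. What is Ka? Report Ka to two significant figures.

[H+] = 10^(-2.29) = 5.13 × 10^-3 M
At equilibrium [HA] = 0.0594 − 5.13 × 10^-3 = 5.43 × 10^-2 M
Ka = [H+][A-]/[HA] = (5.13 × 10^-3)² / 5.43 × 10^-2 = 4.8 × 10^-4

Ka = 4.8 × 10^-4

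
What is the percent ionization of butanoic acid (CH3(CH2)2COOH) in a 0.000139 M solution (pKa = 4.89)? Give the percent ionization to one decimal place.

CH3(CH2)2COOH ⇌ CH3(CH2)2COO- + H+; let x = [H+] at equilibrium.
Ka = 10^(−4.89) = 1.29 × 10^-5
Solve x² + 1.29e-05x − 1.79e-09 = 0 → x = 3.64 × 10^-5 M
% ionization = x/C₀ × 100% = 3.64 × 10^-5/0.000139 × 100% = 26.2%

26.2%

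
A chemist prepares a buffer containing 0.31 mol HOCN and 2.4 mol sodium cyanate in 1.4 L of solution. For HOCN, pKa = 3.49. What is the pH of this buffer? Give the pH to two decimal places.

pH = 4.38

Henderson–Hasselbalch: pH = pKa + log([OCN-]/[HOCN]) = 3.49 + log(2.4/0.31)
pH = 3.49 + (+0.889) = 4.38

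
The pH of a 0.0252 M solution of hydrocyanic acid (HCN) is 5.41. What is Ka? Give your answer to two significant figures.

Ka = 6.0 × 10^-10

[H+] = 10^(-5.41) = 3.89 × 10^-6 M
At equilibrium [HA] = 0.0252 − 3.89 × 10^-6 = 2.52 × 10^-2 M
Ka = [H+][A-]/[HA] = (3.89 × 10^-6)² / 2.52 × 10^-2 = 6.0 × 10^-10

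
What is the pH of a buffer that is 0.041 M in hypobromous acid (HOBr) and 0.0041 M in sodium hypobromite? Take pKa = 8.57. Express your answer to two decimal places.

Henderson–Hasselbalch: pH = pKa + log([OBr-]/[HOBr]) = 8.57 + log(0.0041/0.041)
pH = 8.57 + (-1.000) = 7.57

pH = 7.57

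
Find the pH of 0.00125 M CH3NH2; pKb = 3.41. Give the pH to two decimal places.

pH = 10.72

CH3NH2 + H2O ⇌ CH3NH3+ + OH-
Kb = 10^(−3.41) = 3.89 × 10^-4
From the ICE table, Kb = x²/(0.00125 − x) = 3.89 × 10^-4.
x is not negligible relative to C₀; solve x² + 0.000389·x − 4.86e-07 = 0.
x = (−Kb + √(Kb² + 4·Kb·C₀))/2 = 5.29 × 10^-4 M
pOH = 3.28, so pH = 14.00 − pOH = 10.72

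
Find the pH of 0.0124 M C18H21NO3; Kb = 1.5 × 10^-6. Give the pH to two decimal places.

pH = 10.13

C18H21NO3 + H2O ⇌ C18H22NO3+ + OH-
Kb = x²/(0.0124 − x) = 1.5 × 10^-6
Assume x ≪ 0.0124: x ≈ √(1.5 × 10^-6 × 0.0124) = 1.36 × 10^-4 M
pOH = 3.87, so pH = 14.00 − pOH = 10.13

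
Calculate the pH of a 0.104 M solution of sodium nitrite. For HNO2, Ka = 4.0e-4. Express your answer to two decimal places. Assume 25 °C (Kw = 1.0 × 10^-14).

pH = 8.21

NO2- is the conjugate base of the weak acid HNO2.
Kb = Kw/Ka = 1.0×10^-14 / 4.0 × 10^-4 = 2.50 × 10^-11
Kb = x²/(0.104 − x) = 2.50 × 10^-11
Assume x ≪ 0.104: x ≈ √(2.50 × 10^-11 × 0.104) = 1.61 × 10^-6 M
pOH = 5.79, so pH = 14.00 − pOH = 8.21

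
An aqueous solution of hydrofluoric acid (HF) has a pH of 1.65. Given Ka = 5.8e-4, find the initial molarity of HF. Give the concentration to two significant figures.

C₀ = 8.9 × 10^-1 M

[H+] = 10^(-1.65) = 2.24 × 10^-2 M = x
Ka = x²/(C₀ − x) ⇒ C₀ = x + x²/Ka
C₀ = 2.24 × 10^-2 + (2.24 × 10^-2)²/(5.8 × 10^-4) = 8.88 × 10^-1 M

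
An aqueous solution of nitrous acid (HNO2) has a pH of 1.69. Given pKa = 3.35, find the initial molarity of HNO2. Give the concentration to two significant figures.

C₀ = 9.5 × 10^-1 M

[H+] = 10^(-1.69) = 2.04 × 10^-2 M = x
Ka = 10^(−3.35) = 4.47 × 10^-4
Ka = x²/(C₀ − x) ⇒ C₀ = x + x²/Ka
C₀ = 2.04 × 10^-2 + (2.04 × 10^-2)²/(4.47 × 10^-4) = 9.51 × 10^-1 M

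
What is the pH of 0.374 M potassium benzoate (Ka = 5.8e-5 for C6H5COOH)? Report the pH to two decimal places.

pH = 8.90

C6H5COO- is the conjugate base of the weak acid C6H5COOH.
Kb = Kw/Ka = 1.0×10^-14 / 5.8 × 10^-5 = 1.72 × 10^-10
From the ICE table, Kb = [OH-]²/(0.374 − [OH-]) = 1.72 × 10^-10.
Neglecting [OH-] in the denominator: [OH-] = √(1.72 × 10^-10 × 0.374) = 8.02 × 10^-6 M
pOH = 5.10, so pH = 14.00 − pOH = 8.90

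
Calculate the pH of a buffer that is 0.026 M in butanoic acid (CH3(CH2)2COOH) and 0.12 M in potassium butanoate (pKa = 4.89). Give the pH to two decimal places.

pH = 5.55

Using pH = pKa + log([base]/[acid]) with [base]/[acid] = 0.12/0.026:
pH = 4.89 + (+0.664) = 5.55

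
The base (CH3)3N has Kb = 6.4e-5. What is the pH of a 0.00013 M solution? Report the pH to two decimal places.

pH = 9.81

(CH3)3N + H2O ⇌ (CH3)3NH+ + OH-
Kb = x²/(0.00013 − x) = 6.4 × 10^-5
x is not negligible relative to C₀; solve x² + 6.4e-05·x − 8.32e-09 = 0.
x = [−6.4e-05 + √(6.4e-05² + 3.33e-08)]/2 = 6.47 × 10^-5 M
pOH = −log(6.47 × 10^-5) = 4.19; pH = 14.00 − 4.19 = 9.81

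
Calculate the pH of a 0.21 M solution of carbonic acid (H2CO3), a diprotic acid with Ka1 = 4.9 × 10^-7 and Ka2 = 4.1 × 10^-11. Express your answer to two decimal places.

Since Ka1 ≫ Ka2, the first ionization dominates [H+].
Ka1 = x²/(0.21 − x) = 4.9 × 10^-7
x ≈ √(4.9 × 10^-7 × 0.21) = 3.21 × 10^-4 M
pH = −log(3.21 × 10^-4) = 3.49

pH = 3.49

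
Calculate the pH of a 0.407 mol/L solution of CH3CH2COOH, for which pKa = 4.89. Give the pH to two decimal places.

CH3CH2COOH ⇌ CH3CH2COO- + H+
Ka = 10^(−4.89) = 1.29 × 10^-5
From the ICE table, Ka = [H+]²/(0.407 − [H+]) = 1.29 × 10^-5.
Neglecting [H+] in the denominator: [H+] = √(1.29 × 10^-5 × 0.407) = 2.29 × 10^-3 M
pH = −log(2.29 × 10^-3) = 2.64

pH = 2.64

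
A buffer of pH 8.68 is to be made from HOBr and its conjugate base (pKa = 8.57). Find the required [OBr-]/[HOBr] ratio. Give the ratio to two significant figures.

ratio = 1.3

pH = pKa + log(r) ⇒ log(r) = 8.68 − 8.57 = +0.11
r = [OBr-]/[HOBr] = 10^(+0.11) = 1.29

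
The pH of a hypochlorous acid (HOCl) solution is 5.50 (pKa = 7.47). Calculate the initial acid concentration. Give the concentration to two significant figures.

[H+] = 10^(-5.50) = 3.16 × 10^-6 M = x
Ka = 10^(−7.47) = 3.39 × 10^-8
Ka = x²/(C₀ − x) ⇒ C₀ = x + x²/Ka
C₀ = 3.16 × 10^-6 + (3.16 × 10^-6)²/(3.39 × 10^-8) = 2.98 × 10^-4 M

C₀ = 3.0 × 10^-4 M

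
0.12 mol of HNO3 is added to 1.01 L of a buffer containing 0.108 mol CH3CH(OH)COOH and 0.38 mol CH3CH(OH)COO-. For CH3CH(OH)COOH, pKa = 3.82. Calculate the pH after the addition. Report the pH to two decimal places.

Added H+ converts CH3CH(OH)COO- to CH3CH(OH)COOH: CH3CH(OH)COOH → 0.228 mol, CH3CH(OH)COO- → 0.26 mol.
pH = pKa + log([A⁻]/[HA]) = 3.82 + log(0.26/0.228) = 3.82 +0.057

pH = 3.88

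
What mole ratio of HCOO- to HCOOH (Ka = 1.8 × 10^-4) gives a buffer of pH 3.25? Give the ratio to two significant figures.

ratio = 0.32

pKa = -log(1.8 × 10^-4) = 3.745
pH = pKa + log(r) ⇒ log(r) = 3.25 − 3.745 = -0.495
r = [HCOO-]/[HCOOH] = 10^(-0.495) = 0.32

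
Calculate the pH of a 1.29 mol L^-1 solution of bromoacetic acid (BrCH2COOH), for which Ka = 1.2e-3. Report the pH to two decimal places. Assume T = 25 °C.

BrCH2COOH ⇌ BrCH2COO- + H+
Ka = [H+]²/(1.29 − [H+]) = 1.2 × 10^-3
Neglecting [H+] in the denominator: [H+] = √(1.2 × 10^-3 × 1.29) = 3.93 × 10^-2 M
pH = −log[H+] = −log(3.93 × 10^-2) = 1.41

pH = 1.41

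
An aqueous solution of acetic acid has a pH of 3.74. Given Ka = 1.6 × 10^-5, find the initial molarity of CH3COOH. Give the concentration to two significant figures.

[H+] = 10^(-3.74) = 1.82 × 10^-4 M = x
Ka = x²/(C₀ − x) ⇒ C₀ = x + x²/Ka
C₀ = 1.82 × 10^-4 + (1.82 × 10^-4)²/(1.6 × 10^-5) = 2.25 × 10^-3 M

C₀ = 2.3 × 10^-3 M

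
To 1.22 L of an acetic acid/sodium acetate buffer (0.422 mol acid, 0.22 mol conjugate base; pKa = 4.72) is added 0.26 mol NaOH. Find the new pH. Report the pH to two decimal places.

pH = 5.19

OH- converts CH3COOH to CH3COO-: CH3COOH → 0.162 mol, CH3COO- → 0.48 mol.
pH = pKa + log(n_CH3COO-/n_CH3COOH) = 4.72 + log(0.48/0.162) = 4.72 + (+0.472)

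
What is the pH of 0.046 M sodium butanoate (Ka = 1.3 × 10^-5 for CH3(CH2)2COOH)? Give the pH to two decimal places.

pH = 8.77

CH3(CH2)2COO- is the conjugate base of the weak acid CH3(CH2)2COOH.
Kb = Kw/Ka = 1.0×10^-14 / 1.3 × 10^-5 = 7.69 × 10^-10
From the ICE table, Kb = x²/(0.046 − x) = 7.69 × 10^-10.
Assume x ≪ 0.046: x ≈ √(7.69 × 10^-10 × 0.046) = 5.95 × 10^-6 M
(x/C₀ = 0.013% < 5%, so the approximation holds.)
pOH = −log(5.95 × 10^-6) = 5.23; pH = 14.00 − 5.23 = 8.77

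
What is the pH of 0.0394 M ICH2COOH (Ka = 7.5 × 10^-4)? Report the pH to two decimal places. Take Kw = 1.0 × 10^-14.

ICH2COOH ⇌ ICH2COO- + H+
Let x = [H+] at equilibrium. Ka = x²/(0.0394 − x).
Here C₀/Ka ≈ 52.5, so the small-x approximation fails. Use the quadratic:
x = [−0.00075 + √(0.00075² + 0.000118)]/2 = 5.07 × 10^-3 M
pH = −log(5.07 × 10^-3) = 2.29

pH = 2.29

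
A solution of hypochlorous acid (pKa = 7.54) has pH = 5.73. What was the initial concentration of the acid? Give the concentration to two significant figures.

[H+] = 10^(-5.73) = 1.86 × 10^-6 M = x
Ka = 10^(−7.54) = 2.88 × 10^-8
Ka = x²/(C₀ − x) ⇒ C₀ = x + x²/Ka
C₀ = 1.86 × 10^-6 + (1.86 × 10^-6)²/(2.88 × 10^-8) = 1.22 × 10^-4 M

C₀ = 1.2 × 10^-4 M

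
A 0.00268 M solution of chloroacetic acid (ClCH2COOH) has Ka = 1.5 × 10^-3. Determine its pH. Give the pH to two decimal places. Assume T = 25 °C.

pH = 2.86

ClCH2COOH ⇌ ClCH2COO- + H+
Ka = x²/(0.00268 − x) = 1.5 × 10^-3
x is not negligible relative to C₀; solve x² + 0.0015·x − 4.02e-06 = 0.
x = (−Ka + √(Ka² + 4·Ka·C₀))/2 = 1.39 × 10^-3 M
pH = −log[H+] = −log(1.39 × 10^-3) = 2.86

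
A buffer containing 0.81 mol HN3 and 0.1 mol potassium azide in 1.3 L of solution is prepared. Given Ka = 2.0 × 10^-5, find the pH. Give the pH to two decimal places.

pH = 3.79

pKa = −log(2.0 × 10^-5) = 4.699
Using pH = pKa + log([base]/[acid]) with [base]/[acid] = 0.1/0.81:
pH = 4.699 + (-0.908) = 3.79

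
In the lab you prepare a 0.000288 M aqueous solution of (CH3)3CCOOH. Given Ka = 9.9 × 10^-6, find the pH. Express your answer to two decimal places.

pH = 4.31

(CH3)3CCOOH ⇌ (CH3)3CCOO- + H+
Let x = [H+] at equilibrium. Ka = x²/(0.000288 − x).
The 5% rule fails; solving x² + Ka·x − Ka·C₀ = 0 exactly:
x = [−9.9e-06 + √(9.9e-06² + 1.14e-08)]/2 = 4.87 × 10^-5 M
pH = −log(4.87 × 10^-5) = 4.31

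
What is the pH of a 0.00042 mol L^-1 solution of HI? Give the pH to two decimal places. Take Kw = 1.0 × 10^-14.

HI is a strong acid and dissociates completely, so [H+] = 0.00042 M.
pH = -log(0.00042) = 3.38

pH = 3.38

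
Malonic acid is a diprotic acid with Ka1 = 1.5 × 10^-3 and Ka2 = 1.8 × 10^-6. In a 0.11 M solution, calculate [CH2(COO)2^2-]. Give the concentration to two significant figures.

1.8 × 10^-6 M

First ionization gives [H+] ≈ [CH2(COOH)COO-] = 1.21 × 10^-2 M.
Second step: Ka2 = [H+][CH2(COO)2^2-]/[CH2(COOH)COO-] ≈ [CH2(COO)2^2-] (since [H+] ≈ [CH2(COOH)COO-]).
So [CH2(COO)2^2-] ≈ Ka2.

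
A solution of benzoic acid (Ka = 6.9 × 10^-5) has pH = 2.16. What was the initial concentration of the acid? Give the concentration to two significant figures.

C₀ = 7.0 × 10^-1 M

[H+] = 10^(-2.16) = 6.92 × 10^-3 M = x
Ka = x²/(C₀ − x) ⇒ C₀ = x + x²/Ka
C₀ = 6.92 × 10^-3 + (6.92 × 10^-3)²/(6.9 × 10^-5) = 7.01 × 10^-1 M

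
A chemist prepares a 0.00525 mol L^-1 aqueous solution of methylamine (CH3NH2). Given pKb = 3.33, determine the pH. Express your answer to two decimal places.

CH3NH2 + H2O ⇌ CH3NH3+ + OH-
Kb = 10^(−3.33) = 4.68 × 10^-4
From the ICE table, Kb = [OH-]²/(0.00525 − [OH-]) = 4.68 × 10^-4.
The 5% rule fails; solving [OH-]² + Kb·[OH-] − Kb·C₀ = 0 exactly:
[OH-] = [−0.000468 + √(0.000468² + 9.83e-06)]/2 = 1.35 × 10^-3 M
pOH = 2.87, so pH = 14.00 − pOH = 11.13

pH = 11.13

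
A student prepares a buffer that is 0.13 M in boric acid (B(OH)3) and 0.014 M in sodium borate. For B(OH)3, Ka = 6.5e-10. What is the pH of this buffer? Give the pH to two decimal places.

pH = 8.22

pKa = −log(6.5 × 10^-10) = 9.187
Henderson–Hasselbalch: pH = pKa + log([B(OH)4-]/[B(OH)3]) = 9.187 + log(0.014/0.13)
pH = 9.187 + (-0.968) = 8.22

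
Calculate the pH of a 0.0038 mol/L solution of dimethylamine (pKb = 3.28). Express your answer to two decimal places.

pH = 11.07

(CH3)2NH + H2O ⇌ (CH3)2NH2+ + OH-
Kb = 10^(−3.28) = 5.25 × 10^-4
Kb = [OH-]²/(0.0038 − [OH-]) = 5.25 × 10^-4
Here C₀/Kb ≈ 7.24, so the small-[OH-] approximation fails. Use the quadratic:
[OH-] = (−Kb + √(Kb² + 4·Kb·C₀))/2 = 1.17 × 10^-3 M
pOH = 2.93, so pH = 14.00 − pOH = 11.07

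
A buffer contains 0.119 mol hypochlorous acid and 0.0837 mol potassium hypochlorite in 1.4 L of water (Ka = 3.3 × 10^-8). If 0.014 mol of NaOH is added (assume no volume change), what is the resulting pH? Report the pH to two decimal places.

OH- converts HOCl to OCl-: HOCl → 0.105 mol, OCl- → 0.0977 mol.
pKa = −log(3.3 × 10^-8) = 7.481
pH = pKa + log([A⁻]/[HA]) = 7.481 + log(0.0977/0.105) = 7.481 -0.031

pH = 7.45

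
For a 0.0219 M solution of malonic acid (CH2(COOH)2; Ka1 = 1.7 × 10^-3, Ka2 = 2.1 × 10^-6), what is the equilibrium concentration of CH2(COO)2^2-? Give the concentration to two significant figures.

First ionization gives [H+] ≈ [CH2(COOH)COO-] = 5.31 × 10^-3 M.
Second step: Ka2 = [H+][CH2(COO)2^2-]/[CH2(COOH)COO-] ≈ [CH2(COO)2^2-] (since [H+] ≈ [CH2(COOH)COO-]).
So [CH2(COO)2^2-] ≈ Ka2.

2.1 × 10^-6 M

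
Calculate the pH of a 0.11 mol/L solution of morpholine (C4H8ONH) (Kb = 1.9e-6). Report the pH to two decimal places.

pH = 10.66

C4H8ONH + H2O ⇌ C4H8ONH2+ + OH-
Kb = [OH-]²/(0.11 − [OH-]) = 1.9 × 10^-6
Neglecting [OH-] in the denominator: [OH-] = √(1.9 × 10^-6 × 0.11) = 4.57 × 10^-4 M
([OH-]/C₀ = 0.42% < 5%, so the approximation holds.)
pOH = 3.34, so pH = 14.00 − pOH = 10.66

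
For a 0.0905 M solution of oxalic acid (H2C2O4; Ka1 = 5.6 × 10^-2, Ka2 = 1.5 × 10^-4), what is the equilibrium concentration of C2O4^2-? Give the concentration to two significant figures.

First ionization gives [H+] ≈ [HC2O4-] = 4.85 × 10^-2 M.
Second step: Ka2 = [H+][C2O4^2-]/[HC2O4-] ≈ [C2O4^2-] (since [H+] ≈ [HC2O4-]).
So [C2O4^2-] ≈ Ka2.

1.5 × 10^-4 M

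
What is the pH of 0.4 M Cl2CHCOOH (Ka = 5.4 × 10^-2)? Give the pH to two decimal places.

pH = 0.91

Cl2CHCOOH ⇌ Cl2CHCOO- + H+
Ka = [H+]²/(0.4 − [H+]) = 5.4 × 10^-2
The 5% rule fails; solving [H+]² + Ka·[H+] − Ka·C₀ = 0 exactly:
[H+] = [−0.054 + √(0.054² + 0.0864)]/2 = 1.22 × 10^-1 M
pH = −log[H+] = −log(1.22 × 10^-1) = 0.91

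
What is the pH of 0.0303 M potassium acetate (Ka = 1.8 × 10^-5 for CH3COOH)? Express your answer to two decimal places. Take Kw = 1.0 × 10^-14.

CH3COO- is the conjugate base of the weak acid CH3COOH.
Kb = Kw/Ka = 1.0×10^-14 / 1.8 × 10^-5 = 5.56 × 10^-10
Kb = [OH-]²/(0.0303 − [OH-]) = 5.56 × 10^-10
Assume [OH-] ≪ 0.0303: [OH-] ≈ √(5.56 × 10^-10 × 0.0303) = 4.10 × 10^-6 M
Check: 0.014% ionized — well under 5%, approximation valid.
pOH = −log(4.10 × 10^-6) = 5.39; pH = 14.00 − 5.39 = 8.61

pH = 8.61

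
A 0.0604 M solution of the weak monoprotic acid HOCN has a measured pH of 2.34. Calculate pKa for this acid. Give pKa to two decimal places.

pKa = 3.43

[H+] = 10^(-2.34) = 4.57 × 10^-3 M
At equilibrium [HA] = 0.0604 − 4.57 × 10^-3 = 5.58 × 10^-2 M
Ka = [H+][A-]/[HA] = (4.57 × 10^-3)² / 5.58 × 10^-2 = 3.74 × 10^-4
pKa = -log(3.74 × 10^-4) = 3.43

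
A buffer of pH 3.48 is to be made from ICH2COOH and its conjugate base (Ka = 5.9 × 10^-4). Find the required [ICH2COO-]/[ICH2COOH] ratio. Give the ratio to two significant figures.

pKa = -log(5.9 × 10^-4) = 3.229
pH = pKa + log(r) ⇒ log(r) = 3.48 − 3.229 = +0.251
r = [ICH2COO-]/[ICH2COOH] = 10^(+0.251) = 1.78

ratio = 1.8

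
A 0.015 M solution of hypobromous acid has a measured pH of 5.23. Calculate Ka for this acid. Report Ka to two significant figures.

[H+] = 10^(-5.23) = 5.89 × 10^-6 M
At equilibrium [HA] = 0.015 − 5.89 × 10^-6 = 1.50 × 10^-2 M
Ka = [H+][A-]/[HA] = (5.89 × 10^-6)² / 1.50 × 10^-2 = 2.3 × 10^-9

Ka = 2.3 × 10^-9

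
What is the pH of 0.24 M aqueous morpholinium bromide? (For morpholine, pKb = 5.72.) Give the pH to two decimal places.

pH = 4.45

C4H8ONH2+ is the conjugate acid of the weak base C4H8ONH.
Kb = 10^(−5.72) = 1.91 × 10^-6
Ka = Kw/Kb = 1.0×10^-14 / 1.91 × 10^-6 = 5.24 × 10^-9
From the ICE table, Ka = x²/(0.24 − x) = 5.24 × 10^-9.
Assume x ≪ 0.24: x ≈ √(5.24 × 10^-9 × 0.24) = 3.55 × 10^-5 M
(x/C₀ = 0.015% < 5%, so the approximation holds.)
pH = −log[H+] = −log(3.55 × 10^-5) = 4.45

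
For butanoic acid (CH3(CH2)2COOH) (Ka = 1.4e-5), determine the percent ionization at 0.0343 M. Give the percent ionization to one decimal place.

CH3(CH2)2COOH ⇌ CH3(CH2)2COO- + H+; let x = [H+] at equilibrium.
x ≈ √(Ka·C₀) = √(1.4 × 10^-5 × 0.0343) = 6.93 × 10^-4 M
% ionization = x/C₀ × 100% = 6.93 × 10^-4/0.0343 × 100% = 2.0%

2.0%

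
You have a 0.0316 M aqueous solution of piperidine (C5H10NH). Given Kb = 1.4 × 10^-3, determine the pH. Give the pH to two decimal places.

C5H10NH + H2O ⇌ C5H10NH2+ + OH-
Let x = [OH-] at equilibrium. Kb = x²/(0.0316 − x).
The 5% rule fails; solving x² + Kb·x − Kb·C₀ = 0 exactly:
x = [−0.0014 + √(0.0014² + 0.000177)]/2 = 5.99 × 10^-3 M
pOH = −log(5.99 × 10^-3) = 2.22; pH = 14.00 − 2.22 = 11.78

pH = 11.78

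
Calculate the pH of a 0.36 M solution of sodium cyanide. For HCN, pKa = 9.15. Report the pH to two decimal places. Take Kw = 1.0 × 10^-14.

pH = 11.35

CN- is the conjugate base of the weak acid HCN.
Ka = 10^(−9.15) = 7.08 × 10^-10
Kb = Kw/Ka = 1.0×10^-14 / 7.08 × 10^-10 = 1.41 × 10^-5
Kb = [OH-]²/(0.36 − [OH-]) = 1.41 × 10^-5
Neglecting [OH-] in the denominator: [OH-] = √(1.41 × 10^-5 × 0.36) = 2.25 × 10^-3 M
([OH-]/C₀ = 0.63% < 5%, so the approximation holds.)
pOH = 2.65, so pH = 14.00 − pOH = 11.35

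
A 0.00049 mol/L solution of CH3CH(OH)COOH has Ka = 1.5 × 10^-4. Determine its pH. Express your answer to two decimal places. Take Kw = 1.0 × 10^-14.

CH3CH(OH)COOH ⇌ CH3CH(OH)COO- + H+
From the ICE table, Ka = x²/(0.00049 − x) = 1.5 × 10^-4.
The 5% rule fails; solving x² + Ka·x − Ka·C₀ = 0 exactly:
x = [−0.00015 + √(0.00015² + 2.94e-07)]/2 = 2.06 × 10^-4 M
pH = −log[H+] = −log(2.06 × 10^-4) = 3.69

pH = 3.69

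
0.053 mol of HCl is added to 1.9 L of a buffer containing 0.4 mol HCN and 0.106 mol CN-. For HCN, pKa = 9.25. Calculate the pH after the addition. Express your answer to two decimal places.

pH = 8.32

After neutralization: n(HCN) = 0.453 mol, n(CN-) = 0.053 mol.
pH = pKa + log([A⁻]/[HA]) = 9.25 + log(0.053/0.453) = 9.25 -0.932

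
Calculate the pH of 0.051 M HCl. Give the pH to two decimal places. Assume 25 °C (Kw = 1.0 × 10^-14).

pH = 1.29

HCl is a strong acid and dissociates completely, so [H+] = 0.051 M.
pH = -log(0.051) = 1.29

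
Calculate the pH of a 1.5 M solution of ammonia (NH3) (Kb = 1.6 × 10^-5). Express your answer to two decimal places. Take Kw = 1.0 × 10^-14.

pH = 11.69

NH3 + H2O ⇌ NH4+ + OH-
Kb = [OH-]²/(1.5 − [OH-]) = 1.6 × 10^-5
Neglecting [OH-] in the denominator: [OH-] = √(1.6 × 10^-5 × 1.5) = 4.90 × 10^-3 M
pOH = −log(4.90 × 10^-3) = 2.31; pH = 14.00 − 2.31 = 11.69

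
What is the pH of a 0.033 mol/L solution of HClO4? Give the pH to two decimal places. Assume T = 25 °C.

pH = 1.48

HClO4 is a strong acid and dissociates completely, so [H+] = 0.033 M.
pH = -log(0.033) = 1.48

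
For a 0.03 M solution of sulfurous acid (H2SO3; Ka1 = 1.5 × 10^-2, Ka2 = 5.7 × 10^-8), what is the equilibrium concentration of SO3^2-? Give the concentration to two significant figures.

First ionization gives [H+] ≈ [HSO3-] = 1.50 × 10^-2 M.
Second step: Ka2 = [H+][SO3^2-]/[HSO3-] ≈ [SO3^2-] (since [H+] ≈ [HSO3-]).
So [SO3^2-] ≈ Ka2.

5.7 × 10^-8 M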